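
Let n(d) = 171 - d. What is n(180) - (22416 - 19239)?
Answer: -3186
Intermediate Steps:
n(180) - (22416 - 19239) = (171 - 1*180) - (22416 - 19239) = (171 - 180) - 1*3177 = -9 - 3177 = -3186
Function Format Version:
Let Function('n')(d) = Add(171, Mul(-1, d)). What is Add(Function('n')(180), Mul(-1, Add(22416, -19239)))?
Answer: -3186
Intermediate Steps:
Add(Function('n')(180), Mul(-1, Add(22416, -19239))) = Add(Add(171, Mul(-1, 180)), Mul(-1, Add(22416, -19239))) = Add(Add(171, -180), Mul(-1, 3177)) = Add(-9, -3177) = -3186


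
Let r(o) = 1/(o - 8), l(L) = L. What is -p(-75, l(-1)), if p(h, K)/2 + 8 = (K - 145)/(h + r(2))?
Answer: 5464/451 ≈ 12.115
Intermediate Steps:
r(o) = 1/(-8 + o)
p(h, K) = -16 + 2*(-145 + K)/(-1/6 + h) (p(h, K) = -16 + 2*((K - 145)/(h + 1/(-8 + 2))) = -16 + 2*((-145 + K)/(h + 1/(-6))) = -16 + 2*((-145 + K)/(h - 1/6)) = -16 + 2*((-145 + K)/(-1/6 + h)) = -16 + 2*(-145 + K)/(-1/6 + h))
-p(-75, l(-1)) = -4*(-431 - 24*(-75) + 3*(-1))/(-1 + 6*(-75)) = -4*(-431 + 1800 - 3)/(-1 - 450) = -4*1366/(-451) = -4*(-1)*1366/451 = -1*(-5464/451) = 5464/451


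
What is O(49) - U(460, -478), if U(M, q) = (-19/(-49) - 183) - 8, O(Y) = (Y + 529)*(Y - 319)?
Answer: -7637600/49 ≈ -1.5587e+5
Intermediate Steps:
O(Y) = (-319 + Y)*(529 + Y) (O(Y) = (529 + Y)*(-319 + Y) = (-319 + Y)*(529 + Y))
U(M, q) = -9340/49 (U(M, q) = (-19*(-1/49) - 183) - 8 = (19/49 - 183) - 8 = -8948/49 - 8 = -9340/49)
O(49) - U(460, -478) = (-168751 + 49² + 210*49) - 1*(-9340/49) = (-168751 + 2401 + 10290) + 9340/49 = -156060 + 9340/49 = -7637600/49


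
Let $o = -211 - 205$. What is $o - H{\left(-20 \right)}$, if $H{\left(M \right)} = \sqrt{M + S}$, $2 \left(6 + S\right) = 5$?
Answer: $-416 - \frac{i \sqrt{94}}{2} \approx -416.0 - 4.8477 i$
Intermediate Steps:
$S = - \frac{7}{2}$ ($S = -6 + \frac{1}{2} \cdot 5 = -6 + \frac{5}{2} = - \frac{7}{2} \approx -3.5$)
$H{\left(M \right)} = \sqrt{- \frac{7}{2} + M}$ ($H{\left(M \right)} = \sqrt{M - \frac{7}{2}} = \sqrt{- \frac{7}{2} + M}$)
$o = -416$
$o - H{\left(-20 \right)} = -416 - \frac{\sqrt{-14 + 4 \left(-20\right)}}{2} = -416 - \frac{\sqrt{-14 - 80}}{2} = -416 - \frac{\sqrt{-94}}{2} = -416 - \frac{i \sqrt{94}}{2}$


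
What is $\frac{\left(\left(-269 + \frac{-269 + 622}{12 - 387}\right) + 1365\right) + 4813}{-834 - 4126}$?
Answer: $- \frac{1107761}{930000} \approx -1.1911$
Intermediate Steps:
$\frac{\left(\left(-269 + \frac{-269 + 622}{12 - 387}\right) + 1365\right) + 4813}{-834 - 4126} = \frac{\left(\left(-269 + \frac{353}{-375}\right) + 1365\right) + 4813}{-4960} = \left(\left(\left(-269 + 353 \left(- \frac{1}{375}\right)\right) + 1365\right) + 4813\right) \left(- \frac{1}{4960}\right) = \left(\left(\left(-269 - \frac{353}{375}\right) + 1365\right) + 4813\right) \left(- \frac{1}{4960}\right) = \left(\left(- \frac{101228}{375} + 1365\right) + 4813\right) \left(- \frac{1}{4960}\right) = \left(\frac{410647}{375} + 4813\right) \left(- \frac{1}{4960}\right) = \frac{2215522}{375} \left(- \frac{1}{4960}\right) = - \frac{1107761}{930000}$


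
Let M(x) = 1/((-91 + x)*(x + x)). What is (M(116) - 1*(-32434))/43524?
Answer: 188117201/252439200 ≈ 0.74520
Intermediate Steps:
M(x) = 1/(2*x*(-91 + x)) (M(x) = 1/((-91 + x)*(2*x)) = 1/(2*x*(-91 + x)))
(M(116) - 1*(-32434))/43524 = ((½)/(116*(-91 + 116)) - 1*(-32434))/43524 = ((½)*(1/116)/25 + 32434)*(1/43524) = ((½)*(1/116)*(1/25) + 32434)*(1/43524) = (1/5800 + 32434)*(1/43524) = (188117201/5800)*(1/43524) = 188117201/252439200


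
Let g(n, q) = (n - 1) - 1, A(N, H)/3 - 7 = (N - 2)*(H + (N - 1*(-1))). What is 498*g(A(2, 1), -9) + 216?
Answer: 9678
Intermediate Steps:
A(N, H) = 21 + 3*(-2 + N)*(1 + H + N) (A(N, H) = 21 + 3*((N - 2)*(H + (N - 1*(-1)))) = 21 + 3*((-2 + N)*(H + (N + 1))) = 21 + 3*((-2 + N)*(H + (1 + N))) = 21 + 3*((-2 + N)*(1 + H + N)) = 21 + 3*(-2 + N)*(1 + H + N))
g(n, q) = -2 + n (g(n, q) = (-1 + n) - 1 = -2 + n)
498*g(A(2, 1), -9) + 216 = 498*(-2 + (15 - 6*1 - 3*2 + 3*2² + 3*1*2)) + 216 = 498*(-2 + (15 - 6 - 6 + 3*4 + 6)) + 216 = 498*(-2 + (15 - 6 - 6 + 12 + 6)) + 216 = 498*(-2 + 21) + 216 = 498*19 + 216 = 9462 + 216 = 9678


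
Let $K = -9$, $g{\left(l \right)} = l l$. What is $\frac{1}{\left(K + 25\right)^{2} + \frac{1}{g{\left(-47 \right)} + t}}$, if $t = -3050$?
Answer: $\frac{841}{215295} \approx 0.0039063$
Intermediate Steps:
$g{\left(l \right)} = l^{2}$
$\frac{1}{\left(K + 25\right)^{2} + \frac{1}{g{\left(-47 \right)} + t}} = \frac{1}{\left(-9 + 25\right)^{2} + \frac{1}{\left(-47\right)^{2} - 3050}} = \frac{1}{16^{2} + \frac{1}{2209 - 3050}} = \frac{1}{256 + \frac{1}{-841}} = \frac{1}{256 - \frac{1}{841}} = \frac{1}{\frac{215295}{841}} = \frac{841}{215295}$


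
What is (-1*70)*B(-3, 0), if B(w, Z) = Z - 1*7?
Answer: 490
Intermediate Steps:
B(w, Z) = -7 + Z (B(w, Z) = Z - 7 = -7 + Z)
(-1*70)*B(-3, 0) = (-1*70)*(-7 + 0) = -70*(-7) = 490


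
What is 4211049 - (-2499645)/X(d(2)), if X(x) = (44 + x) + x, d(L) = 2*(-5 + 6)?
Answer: 68209999/16 ≈ 4.2631e+6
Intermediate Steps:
d(L) = 2 (d(L) = 2*1 = 2)
X(x) = 44 + 2*x
4211049 - (-2499645)/X(d(2)) = 4211049 - (-2499645)/(44 + 2*2) = 4211049 - (-2499645)/(44 + 4) = 4211049 - (-2499645)/48 = 4211049 - 1*(-833215/16) = 4211049 + 833215/16 = 68209999/16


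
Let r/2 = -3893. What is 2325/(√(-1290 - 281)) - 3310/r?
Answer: 1655/3893 - 2325*I*√1571/1571 ≈ 0.42512 - 58.659*I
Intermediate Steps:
r = -7786 (r = 2*(-3893) = -7786)
2325/(√(-1290 - 281)) - 3310/r = 2325/(√(-1290 - 281)) - 3310/(-7786) = 2325/(√(-1571)) - 3310*(-1/7786) = 2325/((I*√1571)) + 1655/3893 = 2325*(-I*√1571/1571) + 1655/3893 = -2325*I*√1571/1571 + 1655/3893 = 1655/3893 - 2325*I*√1571/1571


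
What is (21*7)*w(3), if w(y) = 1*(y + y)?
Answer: 882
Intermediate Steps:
w(y) = 2*y (w(y) = 1*(2*y) = 2*y)
(21*7)*w(3) = (21*7)*(2*3) = 147*6 = 882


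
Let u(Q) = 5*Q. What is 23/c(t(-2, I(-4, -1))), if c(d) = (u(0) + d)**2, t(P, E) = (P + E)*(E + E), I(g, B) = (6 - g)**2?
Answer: 23/384160000 ≈ 5.9871e-8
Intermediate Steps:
t(P, E) = 2*E*(E + P) (t(P, E) = (E + P)*(2*E) = 2*E*(E + P))
c(d) = d**2 (c(d) = (5*0 + d)**2 = (0 + d)**2 = d**2)
23/c(t(-2, I(-4, -1))) = 23/(2*(-6 - 4)**2*((-6 - 4)**2 - 2))**2 = 23/(2*(-10)**2*((-10)**2 - 2))**2 = 23/(2*100*(100 - 2))**2 = 23/(2*100*98)**2 = 23/19600**2 = 23/384160000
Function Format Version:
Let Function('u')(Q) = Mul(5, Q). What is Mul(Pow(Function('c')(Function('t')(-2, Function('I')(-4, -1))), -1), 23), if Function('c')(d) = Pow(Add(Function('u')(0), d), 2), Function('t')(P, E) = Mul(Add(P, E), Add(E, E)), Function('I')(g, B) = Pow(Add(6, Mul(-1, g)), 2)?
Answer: Rational(23, 384160000) ≈ 5.9871e-8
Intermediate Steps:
Function('t')(P, E) = Mul(2, E, Add(E, P)) (Function('t')(P, E) = Mul(Add(E, P), Mul(2, E)) = Mul(2, E, Add(E, P)))
Function('c')(d) = Pow(d, 2) (Function('c')(d) = Pow(Add(Mul(5, 0), d), 2) = Pow(Add(0, d), 2) = Pow(d, 2))
Mul(Pow(Function('c')(Function('t')(-2, Function('I')(-4, -1))), -1), 23) = Mul(Pow(Pow(Mul(2, Pow(Add(-6, -4), 2), Add(Pow(Add(-6, -4), 2), -2)), 2), -1), 23) = Mul(Pow(Pow(Mul(2, Pow(-10, 2), Add(Pow(-10, 2), -2)), 2), -1), 23) = Mul(Pow(Pow(Mul(2, 100, Add(100, -2)), 2), -1), 23) = Mul(Pow(Pow(Mul(2, 100, 98), 2), -1), 23) = Mul(Pow(Pow(19600, 2), -1), 23) = Mul(Pow(384160000, -1), 23) = Mul(Rational(1, 384160000), 23) = Rational(23, 384160000)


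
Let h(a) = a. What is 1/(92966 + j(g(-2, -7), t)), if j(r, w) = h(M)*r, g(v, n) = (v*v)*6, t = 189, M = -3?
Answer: 1/92894 ≈ 1.0765e-5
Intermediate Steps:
g(v, n) = 6*v² (g(v, n) = v²*6 = 6*v²)
j(r, w) = -3*r
1/(92966 + j(g(-2, -7), t)) = 1/(92966 - 18*(-2)²) = 1/(92966 - 18*4) = 1/(92966 - 3*24) = 1/(92966 - 72) = 1/92894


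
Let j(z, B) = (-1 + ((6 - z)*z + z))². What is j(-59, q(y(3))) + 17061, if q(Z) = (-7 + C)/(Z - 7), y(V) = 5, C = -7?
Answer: 15188086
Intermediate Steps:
q(Z) = -14/(-7 + Z) (q(Z) = (-7 - 7)/(Z - 7) = -14/(-7 + Z))
j(z, B) = (-1 + z + z*(6 - z))² (j(z, B) = (-1 + (z*(6 - z) + z))² = (-1 + (z + z*(6 - z)))² = (-1 + z + z*(6 - z))²)
j(-59, q(y(3))) + 17061 = (1 + (-59)² - 7*(-59))² + 17061 = (1 + 3481 + 413)² + 17061 = 3895² + 17061 = 15171025 + 17061 = 15188086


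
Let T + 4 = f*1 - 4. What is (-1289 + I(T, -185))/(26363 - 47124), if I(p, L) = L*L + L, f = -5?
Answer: -32751/20761 ≈ -1.5775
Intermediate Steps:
T = -13 (T = -4 + (-5*1 - 4) = -4 + (-5 - 4) = -4 - 9 = -13)
I(p, L) = L + L**2 (I(p, L) = L**2 + L = L + L**2)
(-1289 + I(T, -185))/(26363 - 47124) = (-1289 - 185*(1 - 185))/(26363 - 47124) = (-1289 - 185*(-184))/(-20761) = (-1289 + 34040)*(-1/20761) = 32751*(-1/20761) = -32751/20761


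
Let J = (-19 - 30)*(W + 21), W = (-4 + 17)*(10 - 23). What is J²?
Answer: 52591504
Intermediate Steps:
W = -169 (W = 13*(-13) = -169)
J = 7252 (J = (-19 - 30)*(-169 + 21) = -49*(-148) = 7252)
J² = 7252² = 52591504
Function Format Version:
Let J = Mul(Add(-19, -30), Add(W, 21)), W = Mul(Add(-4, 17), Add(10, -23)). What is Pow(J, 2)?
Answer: 52591504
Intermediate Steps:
W = -169 (W = Mul(13, -13) = -169)
J = 7252 (J = Mul(Add(-19, -30), Add(-169, 21)) = Mul(-49, -148) = 7252)
Pow(J, 2) = Pow(7252, 2) = 52591504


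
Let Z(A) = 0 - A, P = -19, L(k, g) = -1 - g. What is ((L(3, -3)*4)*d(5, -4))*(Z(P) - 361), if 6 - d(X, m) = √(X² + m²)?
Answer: -16416 + 2736*√41 ≈ 1102.9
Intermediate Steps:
d(X, m) = 6 - √(X² + m²)
Z(A) = -A
((L(3, -3)*4)*d(5, -4))*(Z(P) - 361) = (((-1 - 1*(-3))*4)*(6 - √(5² + (-4)²)))*(-1*(-19) - 361) = (((-1 + 3)*4)*(6 - √(25 + 16)))*(19 - 361) = ((2*4)*(6 - √41))*(-342) = (8*(6 - √41))*(-342) = (48 - 8*√41)*(-342) = -16416 + 2736*√41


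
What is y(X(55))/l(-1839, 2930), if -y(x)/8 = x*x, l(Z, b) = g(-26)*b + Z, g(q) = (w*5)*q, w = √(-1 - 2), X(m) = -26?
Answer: 3315104/145085937307 - 2059907200*I*√3/435257811921 ≈ 2.2849e-5 - 0.0081971*I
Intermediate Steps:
w = I*√3 (w = √(-3) = I*√3 ≈ 1.732*I)
g(q) = 5*I*q*√3 (g(q) = ((I*√3)*5)*q = (5*I*√3)*q = 5*I*q*√3)
l(Z, b) = Z - 130*I*b*√3 (l(Z, b) = (5*I*(-26)*√3)*b + Z = (-130*I*√3)*b + Z = -130*I*b*√3 + Z = Z - 130*I*b*√3)
y(x) = -8*x² (y(x) = -8*x*x = -8*x²)
y(X(55))/l(-1839, 2930) = (-8*(-26)²)/(-1839 - 130*I*2930*√3) = (-8*676)/(-1839 - 380900*I*√3) = -5408/(-1839 - 380900*I*√3)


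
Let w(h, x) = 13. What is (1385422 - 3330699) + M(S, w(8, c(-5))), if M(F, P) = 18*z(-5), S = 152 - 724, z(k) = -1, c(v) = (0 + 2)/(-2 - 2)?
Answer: -1945295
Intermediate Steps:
c(v) = -1/2 (c(v) = 2/(-4) = 2*(-1/4) = -1/2)
S = -572
M(F, P) = -18 (M(F, P) = 18*(-1) = -18)
(1385422 - 3330699) + M(S, w(8, c(-5))) = (1385422 - 3330699) - 18 = -1945277 - 18 = -1945295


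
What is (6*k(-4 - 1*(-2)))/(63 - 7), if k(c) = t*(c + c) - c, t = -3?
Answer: 3/2 ≈ 1.5000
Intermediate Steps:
k(c) = -7*c (k(c) = -3*(c + c) - c = -6*c - c = -7*c)
(6*k(-4 - 1*(-2)))/(63 - 7) = (6*(-7*(-4 - 1*(-2))))/(63 - 7) = (6*(-7*(-4 + 2)))/56 = (6*(-7*(-2)))*(1/56) = (6*14)*(1/56) = 84*(1/56) = 3/2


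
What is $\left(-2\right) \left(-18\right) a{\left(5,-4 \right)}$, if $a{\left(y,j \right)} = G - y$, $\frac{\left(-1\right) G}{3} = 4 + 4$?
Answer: $-1044$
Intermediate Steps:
$G = -24$ ($G = - 3 \left(4 + 4\right) = \left(-3\right) 8 = -24$)
$a{\left(y,j \right)} = -24 - y$
$\left(-2\right) \left(-18\right) a{\left(5,-4 \right)} = \left(-2\right) \left(-18\right) \left(-24 - 5\right) = 36 \left(-24 - 5\right) = 36 \left(-29\right) = -1044$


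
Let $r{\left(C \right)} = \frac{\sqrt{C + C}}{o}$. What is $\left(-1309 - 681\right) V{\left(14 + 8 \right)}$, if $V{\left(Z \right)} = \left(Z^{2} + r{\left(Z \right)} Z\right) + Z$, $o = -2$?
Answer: $-1006940 + 43780 \sqrt{11} \approx -8.6174 \cdot 10^{5}$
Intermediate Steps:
$r{\left(C \right)} = - \frac{\sqrt{2} \sqrt{C}}{2}$ ($r{\left(C \right)} = \frac{\sqrt{C + C}}{-2} = \sqrt{2 C} \left(- \frac{1}{2}\right) = \sqrt{2} \sqrt{C} \left(- \frac{1}{2}\right) = - \frac{\sqrt{2} \sqrt{C}}{2}$)
$V{\left(Z \right)} = Z + Z^{2} - \frac{\sqrt{2} Z^{\frac{3}{2}}}{2}$ ($V{\left(Z \right)} = \left(Z^{2} + - \frac{\sqrt{2} \sqrt{Z}}{2} Z\right) + Z = \left(Z^{2} - \frac{\sqrt{2} Z^{\frac{3}{2}}}{2}\right) + Z = Z + Z^{2} - \frac{\sqrt{2} Z^{\frac{3}{2}}}{2}$)
$\left(-1309 - 681\right) V{\left(14 + 8 \right)} = \left(-1309 - 681\right) \left(\left(14 + 8\right) + \left(14 + 8\right)^{2} - \frac{\sqrt{2} \left(14 + 8\right)^{\frac{3}{2}}}{2}\right) = - 1990 \left(22 + 22^{2} - \frac{\sqrt{2} \cdot 22^{\frac{3}{2}}}{2}\right) = - 1990 \left(22 + 484 - \frac{\sqrt{2} \cdot 22 \sqrt{22}}{2}\right) = - 1990 \left(22 + 484 - 22 \sqrt{11}\right) = - 1990 \left(506 - 22 \sqrt{11}\right) = -1006940 + 43780 \sqrt{11}$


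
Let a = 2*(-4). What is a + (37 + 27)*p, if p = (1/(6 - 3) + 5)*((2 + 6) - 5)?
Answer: 1016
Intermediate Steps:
a = -8
p = 16 (p = (1/3 + 5)*(8 - 5) = (⅓ + 5)*3 = (16/3)*3 = 16)
a + (37 + 27)*p = -8 + (37 + 27)*16 = -8 + 64*16 = -8 + 1024 = 1016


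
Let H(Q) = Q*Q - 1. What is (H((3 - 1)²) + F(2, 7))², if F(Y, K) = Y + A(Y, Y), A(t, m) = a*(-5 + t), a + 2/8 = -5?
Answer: 17161/16 ≈ 1072.6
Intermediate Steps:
a = -21/4 (a = -¼ - 5 = -21/4 ≈ -5.2500)
A(t, m) = 105/4 - 21*t/4 (A(t, m) = -21*(-5 + t)/4 = 105/4 - 21*t/4)
F(Y, K) = 105/4 - 17*Y/4 (F(Y, K) = Y + (105/4 - 21*Y/4) = 105/4 - 17*Y/4)
H(Q) = -1 + Q² (H(Q) = Q² - 1 = -1 + Q²)
(H((3 - 1)²) + F(2, 7))² = ((-1 + ((3 - 1)²)²) + (105/4 - 17/4*2))² = ((-1 + (2²)²) + (105/4 - 17/2))² = ((-1 + 4²) + 71/4)² = ((-1 + 16) + 71/4)² = (15 + 71/4)² = (131/4)² = 17161/16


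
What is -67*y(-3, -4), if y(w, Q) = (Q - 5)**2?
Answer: -5427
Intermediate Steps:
y(w, Q) = (-5 + Q)**2
-67*y(-3, -4) = -67*(-5 - 4)**2 = -67*(-9)**2 = -67*81 = -5427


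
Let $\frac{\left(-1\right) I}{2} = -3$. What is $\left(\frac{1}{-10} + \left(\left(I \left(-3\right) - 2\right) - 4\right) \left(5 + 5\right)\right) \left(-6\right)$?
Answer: $\frac{7203}{5} \approx 1440.6$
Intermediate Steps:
$I = 6$ ($I = \left(-2\right) \left(-3\right) = 6$)
$\left(\frac{1}{-10} + \left(\left(I \left(-3\right) - 2\right) - 4\right) \left(5 + 5\right)\right) \left(-6\right) = \left(\frac{1}{-10} + \left(\left(6 \left(-3\right) - 2\right) - 4\right) \left(5 + 5\right)\right) \left(-6\right) = \left(- \frac{1}{10} + \left(\left(-18 - 2\right) - 4\right) 10\right) \left(-6\right) = \left(- \frac{1}{10} + \left(-20 - 4\right) 10\right) \left(-6\right) = \left(- \frac{1}{10} - 240\right) \left(-6\right) = \left(- \frac{2401}{10}\right) \left(-6\right) = \frac{7203}{5}$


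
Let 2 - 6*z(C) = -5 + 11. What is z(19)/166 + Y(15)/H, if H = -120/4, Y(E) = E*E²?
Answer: -56027/498 ≈ -112.50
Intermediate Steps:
Y(E) = E³
H = -30 (H = (¼)*(-120) = -30)
z(C) = -⅔ (z(C) = ⅓ - (-5 + 11)/6 = ⅓ - ⅙*6 = ⅓ - 1 = -⅔)
z(19)/166 + Y(15)/H = -⅔/166 + 15³/(-30) = -⅔*1/166 + 3375*(-1/30) = -1/249 - 225/2 = -56027/498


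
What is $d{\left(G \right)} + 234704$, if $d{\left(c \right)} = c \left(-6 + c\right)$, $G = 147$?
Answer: $255431$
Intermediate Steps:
$d{\left(G \right)} + 234704 = 147 \left(-6 + 147\right) + 234704 = 147 \cdot 141 + 234704 = 20727 + 234704 = 255431$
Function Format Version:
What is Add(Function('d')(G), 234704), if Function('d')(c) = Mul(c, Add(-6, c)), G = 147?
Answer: 255431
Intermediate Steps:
Add(Function('d')(G), 234704) = Add(Mul(147, Add(-6, 147)), 234704) = Add(Mul(147, 141), 234704) = Add(20727, 234704) = 255431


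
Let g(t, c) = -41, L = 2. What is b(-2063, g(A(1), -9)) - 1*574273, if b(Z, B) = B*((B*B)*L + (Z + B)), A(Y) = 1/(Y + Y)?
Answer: -625851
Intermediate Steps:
A(Y) = 1/(2*Y)
b(Z, B) = B*(B + Z + 2*B²) (b(Z, B) = B*((B*B)*2 + (Z + B)) = B*(B²*2 + (B + Z)) = B*(2*B² + (B + Z)) = B*(B + Z + 2*B²))
b(-2063, g(A(1), -9)) - 1*574273 = -41*(-41 - 2063 + 2*(-41)²) - 1*574273 = -41*(-41 - 2063 + 2*1681) - 574273 = -41*(-41 - 2063 + 3362) - 574273 = -41*1258 - 574273 = -51578 - 574273 = -625851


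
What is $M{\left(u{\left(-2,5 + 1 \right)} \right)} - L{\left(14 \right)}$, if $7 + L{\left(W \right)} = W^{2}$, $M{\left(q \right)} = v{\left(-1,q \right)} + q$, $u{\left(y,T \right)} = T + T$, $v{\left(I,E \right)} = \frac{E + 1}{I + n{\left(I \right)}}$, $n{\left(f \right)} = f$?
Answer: $- \frac{367}{2} \approx -183.5$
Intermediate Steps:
$v{\left(I,E \right)} = \frac{1 + E}{2 I}$ ($v{\left(I,E \right)} = \frac{E + 1}{I + I} = \frac{1 + E}{2 I}$)
$u{\left(y,T \right)} = 2 T$
$M{\left(q \right)} = - \frac{1}{2} + \frac{q}{2}$ ($M{\left(q \right)} = \frac{1 + q}{2 \left(-1\right)} + q = \frac{1}{2} \left(-1\right) \left(1 + q\right) + q = \left(- \frac{1}{2} - \frac{q}{2}\right) + q = - \frac{1}{2} + \frac{q}{2}$)
$L{\left(W \right)} = -7 + W^{2}$
$M{\left(u{\left(-2,5 + 1 \right)} \right)} - L{\left(14 \right)} = \left(- \frac{1}{2} + \frac{2 \left(5 + 1\right)}{2}\right) - \left(-7 + 14^{2}\right) = \left(- \frac{1}{2} + \frac{2 \cdot 6}{2}\right) - \left(-7 + 196\right) = \left(- \frac{1}{2} + \frac{1}{2} \cdot 12\right) - 189 = \left(- \frac{1}{2} + 6\right) - 189 = \frac{11}{2} - 189 = - \frac{367}{2}$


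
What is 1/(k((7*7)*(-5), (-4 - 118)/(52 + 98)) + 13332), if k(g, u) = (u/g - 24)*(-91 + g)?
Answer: 875/18720524 ≈ 4.6740e-5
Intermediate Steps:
k(g, u) = (-91 + g)*(-24 + u/g) (k(g, u) = (-24 + u/g)*(-91 + g) = (-91 + g)*(-24 + u/g))
1/(k((7*7)*(-5), (-4 - 118)/(52 + 98)) + 13332) = 1/((2184 + (-4 - 118)/(52 + 98) - 24*7*7*(-5) - 91*(-4 - 118)/(52 + 98)/((7*7)*(-5))) + 13332) = 1/((2184 - 122/150 - 1176*(-5) - 91*(-122/150)/(49*(-5))) + 13332) = 1/((2184 - 122*1/150 - 24*(-245) - 91*(-122*1/150)/(-245)) + 13332) = 1/((2184 - 61/75 + 5880 - 91*(-61/75)*(-1/245)) + 13332) = 1/((2184 - 61/75 + 5880 - 793/2625) + 13332) = 1/(7055024/875 + 13332) = 1/(18720524/875) = 875/18720524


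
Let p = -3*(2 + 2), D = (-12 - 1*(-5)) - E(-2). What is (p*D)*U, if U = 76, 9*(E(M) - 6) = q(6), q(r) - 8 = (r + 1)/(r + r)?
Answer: 114532/9 ≈ 12726.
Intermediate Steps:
q(r) = 8 + (1 + r)/(2*r) (q(r) = 8 + (r + 1)/(r + r) = 8 + (1 + r)/((2*r)) = 8 + (1 + r)*(1/(2*r)) = 8 + (1 + r)/(2*r))
E(M) = 751/108 (E(M) = 6 + ((1/2)*(1 + 17*6)/6)/9 = 6 + ((1/2)*(1/6)*(1 + 102))/9 = 6 + ((1/2)*(1/6)*103)/9 = 6 + (1/9)*(103/12) = 6 + 103/108 = 751/108)
D = -1507/108 (D = (-12 - 1*(-5)) - 1*751/108 = (-12 + 5) - 751/108 = -7 - 751/108 = -1507/108 ≈ -13.954)
p = -12 (p = -3*4 = -12)
(p*D)*U = -12*(-1507/108)*76 = (1507/9)*76 = 114532/9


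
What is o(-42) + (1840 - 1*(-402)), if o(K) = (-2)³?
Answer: 2234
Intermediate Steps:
o(K) = -8
o(-42) + (1840 - 1*(-402)) = -8 + (1840 - 1*(-402)) = -8 + (1840 + 402) = -8 + 2242 = 2234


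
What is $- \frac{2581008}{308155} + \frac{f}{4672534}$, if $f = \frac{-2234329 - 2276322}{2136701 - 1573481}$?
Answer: $- \frac{1358469754910866949}{162192120930551880} \approx -8.3757$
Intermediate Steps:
$f = - \frac{4510651}{563220} \approx -8.0087$
$- \frac{2581008}{308155} + \frac{f}{4672534} = - \frac{2581008}{308155} - \frac{4510651}{563220 \cdot 4672534} = \left(-2581008\right) \frac{1}{308155} - \frac{4510651}{2631664599480} = - \frac{2581008}{308155} - \frac{4510651}{2631664599480} = - \frac{1358469754910866949}{162192120930551880}$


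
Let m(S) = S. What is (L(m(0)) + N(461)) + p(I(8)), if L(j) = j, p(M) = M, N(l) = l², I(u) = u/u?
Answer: 212522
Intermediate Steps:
I(u) = 1
(L(m(0)) + N(461)) + p(I(8)) = (0 + 461²) + 1 = (0 + 212521) + 1 = 212521 + 1 = 212522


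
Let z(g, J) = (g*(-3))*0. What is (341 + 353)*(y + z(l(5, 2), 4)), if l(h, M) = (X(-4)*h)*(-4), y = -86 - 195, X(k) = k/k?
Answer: -195014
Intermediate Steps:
X(k) = 1
y = -281
l(h, M) = -4*h (l(h, M) = (1*h)*(-4) = h*(-4) = -4*h)
z(g, J) = 0 (z(g, J) = -3*g*0 = 0)
(341 + 353)*(y + z(l(5, 2), 4)) = (341 + 353)*(-281 + 0) = 694*(-281) = -195014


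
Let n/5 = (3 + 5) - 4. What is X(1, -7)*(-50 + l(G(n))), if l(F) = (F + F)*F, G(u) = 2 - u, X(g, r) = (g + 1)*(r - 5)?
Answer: -14352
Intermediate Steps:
n = 20 (n = 5*((3 + 5) - 4) = 5*(8 - 4) = 5*4 = 20)
X(g, r) = (1 + g)*(-5 + r)
l(F) = 2*F² (l(F) = (2*F)*F = 2*F²)
X(1, -7)*(-50 + l(G(n))) = (-5 - 7 - 5*1 + 1*(-7))*(-50 + 2*(2 - 1*20)²) = (-5 - 7 - 5 - 7)*(-50 + 2*(2 - 20)²) = -24*(-50 + 2*(-18)²) = -24*(-50 + 2*324) = -24*(-50 + 648) = -24*598 = -14352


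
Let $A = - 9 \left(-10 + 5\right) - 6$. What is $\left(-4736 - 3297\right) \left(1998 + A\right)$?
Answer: $-16363221$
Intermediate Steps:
$A = 39$ ($A = \left(-9\right) \left(-5\right) - 6 = 45 - 6 = 39$)
$\left(-4736 - 3297\right) \left(1998 + A\right) = \left(-4736 - 3297\right) \left(1998 + 39\right) = \left(-8033\right) 2037 = -16363221$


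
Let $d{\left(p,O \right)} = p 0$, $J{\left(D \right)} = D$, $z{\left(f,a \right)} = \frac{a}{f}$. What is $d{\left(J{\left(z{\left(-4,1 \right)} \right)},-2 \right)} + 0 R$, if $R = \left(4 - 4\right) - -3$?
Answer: $0$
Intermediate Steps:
$d{\left(p,O \right)} = 0$
$R = 3$ ($R = 0 + 3 = 3$)
$d{\left(J{\left(z{\left(-4,1 \right)} \right)},-2 \right)} + 0 R = 0 + 0 \cdot 3 = 0 + 0 = 0$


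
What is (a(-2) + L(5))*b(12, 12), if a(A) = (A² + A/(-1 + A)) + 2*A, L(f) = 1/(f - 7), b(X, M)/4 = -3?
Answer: -2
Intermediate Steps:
b(X, M) = -12 (b(X, M) = 4*(-3) = -12)
L(f) = 1/(-7 + f)
a(A) = A² + 2*A + A/(-1 + A) (a(A) = (A² + A/(-1 + A)) + 2*A = A² + 2*A + A/(-1 + A))
(a(-2) + L(5))*b(12, 12) = (-2*(-1 - 2 + (-2)²)/(-1 - 2) + 1/(-7 + 5))*(-12) = (-2*(-1 - 2 + 4)/(-3) + 1/(-2))*(-12) = (-2*(-⅓)*1 - ½)*(-12) = (⅔ - ½)*(-12) = (⅙)*(-12) = -2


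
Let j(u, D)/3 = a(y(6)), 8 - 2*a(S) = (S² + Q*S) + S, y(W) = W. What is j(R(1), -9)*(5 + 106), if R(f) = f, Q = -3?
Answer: -2664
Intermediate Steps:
a(S) = 4 + S - S²/2 (a(S) = 4 - ((S² - 3*S) + S)/2 = 4 - (S² - 2*S)/2 = 4 + (S - S²/2) = 4 + S - S²/2)
j(u, D) = -24 (j(u, D) = 3*(4 + 6 - ½*6²) = 3*(4 + 6 - ½*36) = 3*(4 + 6 - 18) = 3*(-8) = -24)
j(R(1), -9)*(5 + 106) = -24*(5 + 106) = -24*111 = -2664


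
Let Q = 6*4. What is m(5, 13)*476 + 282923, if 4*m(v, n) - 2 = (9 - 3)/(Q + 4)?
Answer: 566373/2 ≈ 2.8319e+5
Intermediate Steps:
Q = 24
m(v, n) = 31/56 (m(v, n) = 1/2 + ((9 - 3)/(24 + 4))/4 = 1/2 + (6/28)/4 = 1/2 + (6*(1/28))/4 = 1/2 + (1/4)*(3/14) = 1/2 + 3/56 = 31/56)
m(5, 13)*476 + 282923 = (31/56)*476 + 282923 = 527/2 + 282923 = 566373/2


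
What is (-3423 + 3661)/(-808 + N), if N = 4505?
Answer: 238/3697 ≈ 0.064376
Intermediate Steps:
(-3423 + 3661)/(-808 + N) = (-3423 + 3661)/(-808 + 4505) = 238/3697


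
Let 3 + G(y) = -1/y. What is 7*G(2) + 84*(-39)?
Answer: -6601/2 ≈ -3300.5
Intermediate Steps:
G(y) = -3 - 1/y
7*G(2) + 84*(-39) = 7*(-3 - 1/2) + 84*(-39) = 7*(-3 - 1*1/2) - 3276 = 7*(-3 - 1/2) - 3276 = 7*(-7/2) - 3276 = -49/2 - 3276 = -6601/2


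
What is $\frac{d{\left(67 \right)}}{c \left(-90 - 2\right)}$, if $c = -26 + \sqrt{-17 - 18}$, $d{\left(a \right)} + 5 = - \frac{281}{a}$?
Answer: $- \frac{4004}{1095651} - \frac{154 i \sqrt{35}}{1095651} \approx -0.0036545 - 0.00083154 i$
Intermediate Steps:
$d{\left(a \right)} = -5 - \frac{281}{a}$
$c = -26 + i \sqrt{35}$ ($c = -26 + \sqrt{-35} = -26 + i \sqrt{35} \approx -26.0 + 5.9161 i$)
$\frac{d{\left(67 \right)}}{c \left(-90 - 2\right)} = \frac{-5 - \frac{281}{67}}{\left(-26 + i \sqrt{35}\right) \left(-90 - 2\right)} = - \frac{616}{67 \left(-26 + i \sqrt{35}\right) \left(-90 - 2\right)} = - \frac{616}{67 \left(-26 + i \sqrt{35}\right) \left(-92\right)} = - \frac{616}{67 \left(2392 - 92 i \sqrt{35}\right)}$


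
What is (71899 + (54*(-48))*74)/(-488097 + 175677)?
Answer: 119909/312420 ≈ 0.38381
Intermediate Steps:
(71899 + (54*(-48))*74)/(-488097 + 175677) = (71899 - 2592*74)/(-312420) = (71899 - 191808)*(-1/312420) = -119909*(-1/312420) = 119909/312420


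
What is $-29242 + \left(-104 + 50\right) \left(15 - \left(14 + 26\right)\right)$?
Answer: $-27892$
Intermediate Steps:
$-29242 + \left(-104 + 50\right) \left(15 - \left(14 + 26\right)\right) = -29242 - 54 \left(15 - 40\right) = -29242 - -1350 = -29242 + 1350 = -27892$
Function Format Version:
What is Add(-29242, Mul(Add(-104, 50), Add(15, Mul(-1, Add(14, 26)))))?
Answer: -27892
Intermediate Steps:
Add(-29242, Mul(Add(-104, 50), Add(15, Mul(-1, Add(14, 26))))) = Add(-29242, Mul(-54, Add(15, Mul(-1, 40)))) = Add(-29242, Mul(-54, Add(15, -40))) = Add(-29242, Mul(-54, -25)) = Add(-29242, 1350) = -27892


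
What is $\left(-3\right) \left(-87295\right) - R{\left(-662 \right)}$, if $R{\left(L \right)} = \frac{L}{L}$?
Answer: $261884$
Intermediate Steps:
$R{\left(L \right)} = 1$
$\left(-3\right) \left(-87295\right) - R{\left(-662 \right)} = \left(-3\right) \left(-87295\right) - 1 = 261885 - 1 = 261884$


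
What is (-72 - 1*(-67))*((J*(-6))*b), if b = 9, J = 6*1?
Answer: 1620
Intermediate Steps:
J = 6
(-72 - 1*(-67))*((J*(-6))*b) = (-72 - 1*(-67))*((6*(-6))*9) = (-72 + 67)*(-36*9) = -5*(-324) = 1620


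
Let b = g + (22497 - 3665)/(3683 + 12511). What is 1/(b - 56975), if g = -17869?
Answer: -8097/606002452 ≈ -1.3361e-5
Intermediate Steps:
b = -144675877/8097 (b = -17869 + (22497 - 3665)/(3683 + 12511) = -17869 + 18832/16194 = -17869 + 18832*(1/16194) = -17869 + 9416/8097 = -144675877/8097 ≈ -17868.)
1/(b - 56975) = 1/(-144675877/8097 - 56975) = 1/(-606002452/8097) = -8097/606002452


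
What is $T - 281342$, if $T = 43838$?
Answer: $-237504$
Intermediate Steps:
$T - 281342 = 43838 - 281342 = -237504$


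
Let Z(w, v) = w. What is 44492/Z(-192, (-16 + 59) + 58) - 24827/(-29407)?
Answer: -325902365/1411536 ≈ -230.89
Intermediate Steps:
44492/Z(-192, (-16 + 59) + 58) - 24827/(-29407) = 44492/(-192) - 24827/(-29407) = 44492*(-1/192) - 24827*(-1/29407) = -11123/48 + 24827/29407 = -325902365/1411536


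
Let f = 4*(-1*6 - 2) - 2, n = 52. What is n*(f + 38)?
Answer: 208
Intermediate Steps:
f = -34 (f = 4*(-6 - 2) - 2 = 4*(-8) - 2 = -32 - 2 = -34)
n*(f + 38) = 52*(-34 + 38) = 52*4 = 208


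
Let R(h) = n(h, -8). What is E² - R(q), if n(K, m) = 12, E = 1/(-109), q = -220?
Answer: -142571/11881 ≈ -12.000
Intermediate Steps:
E = -1/109 ≈ -0.0091743
R(h) = 12
E² - R(q) = (-1/109)² - 1*12 = 1/11881 - 12 = -142571/11881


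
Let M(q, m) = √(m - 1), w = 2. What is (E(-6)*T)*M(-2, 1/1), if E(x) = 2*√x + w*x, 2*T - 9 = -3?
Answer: 0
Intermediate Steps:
T = 3 (T = 9/2 + (½)*(-3) = 9/2 - 3/2 = 3)
M(q, m) = √(-1 + m)
E(x) = 2*x + 2*√x (E(x) = 2*√x + 2*x = 2*x + 2*√x)
(E(-6)*T)*M(-2, 1/1) = ((2*(-6) + 2*√(-6))*3)*√(-1 + 1/1) = ((-12 + 2*(I*√6))*3)*√(-1 + 1) = ((-12 + 2*I*√6)*3)*√0 = (-36 + 6*I*√6)*0 = 0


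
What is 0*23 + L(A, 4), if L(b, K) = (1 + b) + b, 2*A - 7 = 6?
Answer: 14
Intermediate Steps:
A = 13/2 (A = 7/2 + (1/2)*6 = 7/2 + 3 = 13/2 ≈ 6.5000)
L(b, K) = 1 + 2*b
0*23 + L(A, 4) = 0*23 + (1 + 2*(13/2)) = 0 + (1 + 13) = 0 + 14 = 14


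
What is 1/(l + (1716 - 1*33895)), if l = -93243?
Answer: -1/125422 ≈ -7.9731e-6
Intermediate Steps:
1/(l + (1716 - 1*33895)) = 1/(-93243 + (1716 - 1*33895)) = 1/(-93243 + (1716 - 33895)) = 1/(-93243 - 32179) = 1/(-125422) = -1/125422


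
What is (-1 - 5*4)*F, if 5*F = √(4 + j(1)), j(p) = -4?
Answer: 0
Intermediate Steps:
F = 0 (F = √(4 - 4)/5 = √0/5 = (⅕)*0 = 0)
(-1 - 5*4)*F = (-1 - 5*4)*0 = (-1 - 1*20)*0 = (-1 - 20)*0 = -21*0 = 0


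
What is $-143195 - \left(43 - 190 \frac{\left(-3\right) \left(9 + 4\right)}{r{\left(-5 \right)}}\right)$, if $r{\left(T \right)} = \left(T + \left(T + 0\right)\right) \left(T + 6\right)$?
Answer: $-142497$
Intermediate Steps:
$r{\left(T \right)} = 2 T \left(6 + T\right)$ ($r{\left(T \right)} = \left(T + T\right) \left(6 + T\right) = 2 T \left(6 + T\right)$)
$-143195 - \left(43 - 190 \frac{\left(-3\right) \left(9 + 4\right)}{r{\left(-5 \right)}}\right) = -143195 - \left(43 - 190 \frac{\left(-3\right) \left(9 + 4\right)}{2 \left(-5\right) \left(6 - 5\right)}\right) = -143195 - \left(43 - 190 \frac{\left(-3\right) 13}{2 \left(-5\right) 1}\right) = -143195 - \left(43 - 190 \left(- \frac{39}{-10}\right)\right) = -143195 - \left(43 - 190 \left(\left(-39\right) \left(- \frac{1}{10}\right)\right)\right) = -143195 - \left(43 - 741\right) = -143195 - -698 = -143195 + 698 = -142497$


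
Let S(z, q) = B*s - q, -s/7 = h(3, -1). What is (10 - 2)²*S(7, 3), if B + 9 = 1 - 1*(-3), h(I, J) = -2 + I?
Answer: 2048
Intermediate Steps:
s = -7 (s = -7*(-2 + 3) = -7*1 = -7)
B = -5 (B = -9 + (1 - 1*(-3)) = -9 + (1 + 3) = -9 + 4 = -5)
S(z, q) = 35 - q (S(z, q) = -5*(-7) - q = 35 - q)
(10 - 2)²*S(7, 3) = (10 - 2)²*(35 - 1*3) = 8²*(35 - 3) = 64*32 = 2048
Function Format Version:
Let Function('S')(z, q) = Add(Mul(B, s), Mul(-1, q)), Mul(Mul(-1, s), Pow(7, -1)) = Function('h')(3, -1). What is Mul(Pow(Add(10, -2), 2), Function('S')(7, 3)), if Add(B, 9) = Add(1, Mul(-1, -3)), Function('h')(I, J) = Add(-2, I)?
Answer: 2048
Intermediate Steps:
s = -7 (s = Mul(-7, Add(-2, 3)) = Mul(-7, 1) = -7)
B = -5 (B = Add(-9, Add(1, Mul(-1, -3))) = Add(-9, Add(1, 3)) = Add(-9, 4) = -5)
Function('S')(z, q) = Add(35, Mul(-1, q)) (Function('S')(z, q) = Add(Mul(-5, -7), Mul(-1, q)) = Add(35, Mul(-1, q)))
Mul(Pow(Add(10, -2), 2), Function('S')(7, 3)) = Mul(Pow(Add(10, -2), 2), Add(35, Mul(-1, 3))) = Mul(Pow(8, 2), Add(35, -3)) = Mul(64, 32) = 2048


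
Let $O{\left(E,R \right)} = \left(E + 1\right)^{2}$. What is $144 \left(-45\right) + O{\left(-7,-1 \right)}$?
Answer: $-6444$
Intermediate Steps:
$O{\left(E,R \right)} = \left(1 + E\right)^{2}$
$144 \left(-45\right) + O{\left(-7,-1 \right)} = 144 \left(-45\right) + \left(1 - 7\right)^{2} = -6480 + \left(-6\right)^{2} = -6480 + 36 = -6444$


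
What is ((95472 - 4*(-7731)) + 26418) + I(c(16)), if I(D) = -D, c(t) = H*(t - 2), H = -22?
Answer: 153122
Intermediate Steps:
c(t) = 44 - 22*t (c(t) = -22*(t - 2) = -22*(-2 + t) = 44 - 22*t)
((95472 - 4*(-7731)) + 26418) + I(c(16)) = ((95472 - 4*(-7731)) + 26418) - (44 - 22*16) = ((95472 + 30924) + 26418) - (44 - 352) = (126396 + 26418) - 1*(-308) = 152814 + 308 = 153122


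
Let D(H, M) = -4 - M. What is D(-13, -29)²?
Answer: 625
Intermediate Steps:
D(-13, -29)² = (-4 - 1*(-29))² = (-4 + 29)² = 25² = 625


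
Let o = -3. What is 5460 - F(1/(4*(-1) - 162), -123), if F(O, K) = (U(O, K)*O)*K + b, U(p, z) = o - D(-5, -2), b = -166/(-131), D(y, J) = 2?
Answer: 118786169/21746 ≈ 5462.4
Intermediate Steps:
b = 166/131 (b = -166*(-1/131) = 166/131 ≈ 1.2672)
U(p, z) = -5 (U(p, z) = -3 - 1*2 = -3 - 2 = -5)
F(O, K) = 166/131 - 5*K*O (F(O, K) = (-5*O)*K + 166/131 = -5*K*O + 166/131 = 166/131 - 5*K*O)
5460 - F(1/(4*(-1) - 162), -123) = 5460 - (166/131 - 5*(-123)/(4*(-1) - 162)) = 5460 - (166/131 - 5*(-123)/(-4 - 162)) = 5460 - (166/131 - 5*(-123)/(-166)) = 5460 - (166/131 - 5*(-123)*(-1/166)) = 5460 - (166/131 - 615/166) = 5460 - 1*(-53009/21746) = 5460 + 53009/21746 = 118786169/21746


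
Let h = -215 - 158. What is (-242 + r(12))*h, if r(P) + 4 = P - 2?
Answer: 88028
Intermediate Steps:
h = -373
r(P) = -6 + P (r(P) = -4 + (P - 2) = -4 + (-2 + P) = -6 + P)
(-242 + r(12))*h = (-242 + (-6 + 12))*(-373) = (-242 + 6)*(-373) = -236*(-373) = 88028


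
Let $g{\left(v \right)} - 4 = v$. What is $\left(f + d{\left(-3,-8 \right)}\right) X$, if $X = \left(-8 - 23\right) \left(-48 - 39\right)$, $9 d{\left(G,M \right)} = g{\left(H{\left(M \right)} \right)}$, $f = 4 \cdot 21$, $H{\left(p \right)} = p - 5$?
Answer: $223851$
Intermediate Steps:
$H{\left(p \right)} = -5 + p$ ($H{\left(p \right)} = p - 5 = -5 + p$)
$g{\left(v \right)} = 4 + v$
$f = 84$
$d{\left(G,M \right)} = - \frac{1}{9} + \frac{M}{9}$ ($d{\left(G,M \right)} = \frac{4 + \left(-5 + M\right)}{9} = \frac{-1 + M}{9} = - \frac{1}{9} + \frac{M}{9}$)
$X = 2697$ ($X = \left(-31\right) \left(-87\right) = 2697$)
$\left(f + d{\left(-3,-8 \right)}\right) X = \left(84 + \left(- \frac{1}{9} + \frac{1}{9} \left(-8\right)\right)\right) 2697 = \left(84 - 1\right) 2697 = 83 \cdot 2697 = 223851$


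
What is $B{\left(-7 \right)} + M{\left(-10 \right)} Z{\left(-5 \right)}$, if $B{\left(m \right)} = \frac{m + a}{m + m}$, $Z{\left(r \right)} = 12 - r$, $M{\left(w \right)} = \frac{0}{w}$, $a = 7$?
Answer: $0$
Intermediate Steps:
$M{\left(w \right)} = 0$
$B{\left(m \right)} = \frac{7 + m}{2 m}$ ($B{\left(m \right)} = \frac{m + 7}{m + m} = \frac{7 + m}{2 m}$)
$B{\left(-7 \right)} + M{\left(-10 \right)} Z{\left(-5 \right)} = \frac{7 - 7}{2 \left(-7\right)} + 0 \left(12 - -5\right) = \frac{1}{2} \left(- \frac{1}{7}\right) 0 + 0 \left(12 + 5\right) = 0 + 0 \cdot 17 = 0 + 0 = 0$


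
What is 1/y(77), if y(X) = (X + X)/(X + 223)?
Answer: 150/77 ≈ 1.9481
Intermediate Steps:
y(X) = 2*X/(223 + X) (y(X) = (2*X)/(223 + X) = 2*X/(223 + X))
1/y(77) = 1/(2*77/(223 + 77)) = 1/(2*77/300) = 1/(2*77*(1/300)) = 1/(77/150) = 150/77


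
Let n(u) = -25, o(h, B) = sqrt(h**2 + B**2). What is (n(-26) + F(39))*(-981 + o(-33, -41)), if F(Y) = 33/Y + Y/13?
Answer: 269775/13 - 275*sqrt(2770)/13 ≈ 19639.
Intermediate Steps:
o(h, B) = sqrt(B**2 + h**2)
F(Y) = 33/Y + Y/13 (F(Y) = 33/Y + Y*(1/13) = 33/Y + Y/13)
(n(-26) + F(39))*(-981 + o(-33, -41)) = (-25 + (33/39 + (1/13)*39))*(-981 + sqrt((-41)**2 + (-33)**2)) = (-25 + (33*(1/39) + 3))*(-981 + sqrt(1681 + 1089)) = (-25 + (11/13 + 3))*(-981 + sqrt(2770)) = (-25 + 50/13)*(-981 + sqrt(2770)) = -275*(-981 + sqrt(2770))/13 = 269775/13 - 275*sqrt(2770)/13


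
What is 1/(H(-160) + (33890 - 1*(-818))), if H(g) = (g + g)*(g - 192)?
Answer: 1/147348 ≈ 6.7867e-6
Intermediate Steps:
H(g) = 2*g*(-192 + g) (H(g) = (2*g)*(-192 + g) = 2*g*(-192 + g))
1/(H(-160) + (33890 - 1*(-818))) = 1/(2*(-160)*(-192 - 160) + (33890 - 1*(-818))) = 1/(2*(-160)*(-352) + (33890 + 818)) = 1/(112640 + 34708) = 1/147348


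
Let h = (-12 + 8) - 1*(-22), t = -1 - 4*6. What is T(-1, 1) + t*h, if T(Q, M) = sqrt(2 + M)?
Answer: -450 + sqrt(3) ≈ -448.27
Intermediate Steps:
t = -25 (t = -1 - 24 = -25)
h = 18 (h = -4 + 22 = 18)
T(-1, 1) + t*h = sqrt(2 + 1) - 25*18 = sqrt(3) - 450 = -450 + sqrt(3)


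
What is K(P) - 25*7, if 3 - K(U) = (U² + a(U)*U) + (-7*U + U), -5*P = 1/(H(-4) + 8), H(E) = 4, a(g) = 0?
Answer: -619561/3600 ≈ -172.10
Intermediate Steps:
P = -1/60 (P = -1/(5*(4 + 8)) = -⅕/12 = -⅕*1/12 = -1/60 ≈ -0.016667)
K(U) = 3 - U² + 6*U (K(U) = 3 - ((U² + 0*U) + (-7*U + U)) = 3 - ((U² + 0) - 6*U) = 3 - (U² - 6*U) = 3 + (-U² + 6*U) = 3 - U² + 6*U)
K(P) - 25*7 = (3 - (-1/60)² + 6*(-1/60)) - 25*7 = (3 - 1*1/3600 - ⅒) - 175 = (3 - 1/3600 - ⅒) - 175 = 10439/3600 - 175 = -619561/3600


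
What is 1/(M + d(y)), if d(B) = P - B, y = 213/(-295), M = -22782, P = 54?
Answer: -295/6704547 ≈ -4.4000e-5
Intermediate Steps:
y = -213/295 (y = 213*(-1/295) = -213/295 ≈ -0.72203)
d(B) = 54 - B
1/(M + d(y)) = 1/(-22782 + (54 - 1*(-213/295))) = 1/(-22782 + (54 + 213/295)) = 1/(-22782 + 16143/295) = 1/(-6704547/295) = -295/6704547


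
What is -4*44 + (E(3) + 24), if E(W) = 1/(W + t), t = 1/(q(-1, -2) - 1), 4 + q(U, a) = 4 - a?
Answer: -607/4 ≈ -151.75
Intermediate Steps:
q(U, a) = -a (q(U, a) = -4 + (4 - a) = -a)
t = 1 (t = 1/(-1*(-2) - 1) = 1/(2 - 1) = 1/1 = 1)
E(W) = 1/(1 + W) (E(W) = 1/(W + 1) = 1/(1 + W))
-4*44 + (E(3) + 24) = -4*44 + (1/(1 + 3) + 24) = -176 + (1/4 + 24) = -176 + (¼ + 24) = -176 + 97/4 = -607/4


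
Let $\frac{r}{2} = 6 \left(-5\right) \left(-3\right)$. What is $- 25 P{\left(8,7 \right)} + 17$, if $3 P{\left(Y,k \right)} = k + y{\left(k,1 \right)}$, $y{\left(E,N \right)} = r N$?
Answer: $- \frac{4624}{3} \approx -1541.3$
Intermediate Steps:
$r = 180$ ($r = 2 \cdot 6 \left(-5\right) \left(-3\right) = 2 \left(\left(-30\right) \left(-3\right)\right) = 2 \cdot 90 = 180$)
$y{\left(E,N \right)} = 180 N$
$P{\left(Y,k \right)} = 60 + \frac{k}{3}$ ($P{\left(Y,k \right)} = \frac{k + 180 \cdot 1}{3} = \frac{k + 180}{3} = \frac{180 + k}{3} = 60 + \frac{k}{3}$)
$- 25 P{\left(8,7 \right)} + 17 = - 25 \left(60 + \frac{1}{3} \cdot 7\right) + 17 = - 25 \left(60 + \frac{7}{3}\right) + 17 = \left(-25\right) \frac{187}{3} + 17 = - \frac{4675}{3} + 17 = - \frac{4624}{3}$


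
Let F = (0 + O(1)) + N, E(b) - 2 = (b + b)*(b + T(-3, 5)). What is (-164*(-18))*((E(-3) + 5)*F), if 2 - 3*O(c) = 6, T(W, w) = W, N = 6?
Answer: 592368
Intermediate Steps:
O(c) = -4/3 (O(c) = ⅔ - ⅓*6 = ⅔ - 2 = -4/3)
E(b) = 2 + 2*b*(-3 + b) (E(b) = 2 + (b + b)*(b - 3) = 2 + (2*b)*(-3 + b) = 2 + 2*b*(-3 + b))
F = 14/3 (F = (0 - 4/3) + 6 = -4/3 + 6 = 14/3 ≈ 4.6667)
(-164*(-18))*((E(-3) + 5)*F) = (-164*(-18))*(((2 - 6*(-3) + 2*(-3)²) + 5)*(14/3)) = 2952*(((2 + 18 + 2*9) + 5)*(14/3)) = 2952*(((2 + 18 + 18) + 5)*(14/3)) = 2952*((38 + 5)*(14/3)) = 2952*(43*(14/3)) = 2952*(602/3) = 592368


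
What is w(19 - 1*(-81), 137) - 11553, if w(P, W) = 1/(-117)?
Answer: -1351702/117 ≈ -11553.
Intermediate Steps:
w(P, W) = -1/117
w(19 - 1*(-81), 137) - 11553 = -1/117 - 11553 = -1351702/117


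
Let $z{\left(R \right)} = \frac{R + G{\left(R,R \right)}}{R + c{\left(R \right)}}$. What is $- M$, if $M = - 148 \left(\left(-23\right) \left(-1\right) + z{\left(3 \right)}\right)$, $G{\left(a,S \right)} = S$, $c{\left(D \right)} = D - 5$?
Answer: $4292$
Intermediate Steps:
$c{\left(D \right)} = -5 + D$ ($c{\left(D \right)} = D - 5 = -5 + D$)
$z{\left(R \right)} = \frac{2 R}{-5 + 2 R}$ ($z{\left(R \right)} = \frac{R + R}{R + \left(-5 + R\right)} = \frac{2 R}{-5 + 2 R}$)
$M = -4292$ ($M = - 148 \left(\left(-23\right) \left(-1\right) + 2 \cdot 3 \frac{1}{-5 + 2 \cdot 3}\right) = - 148 \left(23 + 2 \cdot 3 \frac{1}{-5 + 6}\right) = - 148 \left(23 + 2 \cdot 3 \cdot 1^{-1}\right) = - 148 \left(23 + 2 \cdot 3 \cdot 1\right) = - 148 \left(23 + 6\right) = \left(-148\right) 29 = -4292$)
$- M = \left(-1\right) \left(-4292\right) = 4292$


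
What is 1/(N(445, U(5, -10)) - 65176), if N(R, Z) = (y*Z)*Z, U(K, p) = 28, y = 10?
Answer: -1/57336 ≈ -1.7441e-5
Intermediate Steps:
N(R, Z) = 10*Z² (N(R, Z) = (10*Z)*Z = 10*Z²)
1/(N(445, U(5, -10)) - 65176) = 1/(10*28² - 65176) = 1/(10*784 - 65176) = 1/(7840 - 65176) = 1/(-57336) = -1/57336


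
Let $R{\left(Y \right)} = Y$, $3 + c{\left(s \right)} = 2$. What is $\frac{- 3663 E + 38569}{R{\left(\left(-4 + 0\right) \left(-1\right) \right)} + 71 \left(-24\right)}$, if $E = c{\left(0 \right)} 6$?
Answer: $- \frac{60547}{1700} \approx -35.616$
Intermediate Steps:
$c{\left(s \right)} = -1$ ($c{\left(s \right)} = -3 + 2 = -1$)
$E = -6$ ($E = \left(-1\right) 6 = -6$)
$\frac{- 3663 E + 38569}{R{\left(\left(-4 + 0\right) \left(-1\right) \right)} + 71 \left(-24\right)} = \frac{\left(-3663\right) \left(-6\right) + 38569}{\left(-4 + 0\right) \left(-1\right) + 71 \left(-24\right)} = \frac{21978 + 38569}{\left(-4\right) \left(-1\right) - 1704} = \frac{60547}{4 - 1704} = \frac{60547}{-1700} = 60547 \left(- \frac{1}{1700}\right) = - \frac{60547}{1700}$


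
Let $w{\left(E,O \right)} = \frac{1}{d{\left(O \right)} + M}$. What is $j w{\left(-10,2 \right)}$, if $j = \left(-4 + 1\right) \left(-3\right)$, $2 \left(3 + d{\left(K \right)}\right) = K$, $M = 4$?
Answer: $\frac{9}{2} \approx 4.5$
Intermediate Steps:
$d{\left(K \right)} = -3 + \frac{K}{2}$
$w{\left(E,O \right)} = \frac{1}{1 + \frac{O}{2}}$ ($w{\left(E,O \right)} = \frac{1}{\left(-3 + \frac{O}{2}\right) + 4} = \frac{1}{1 + \frac{O}{2}}$)
$j = 9$ ($j = \left(-3\right) \left(-3\right) = 9$)
$j w{\left(-10,2 \right)} = 9 \frac{2}{2 + 2} = 9 \cdot \frac{2}{4} = 9 \cdot 2 \cdot \frac{1}{4} = 9 \cdot \frac{1}{2} = \frac{9}{2}$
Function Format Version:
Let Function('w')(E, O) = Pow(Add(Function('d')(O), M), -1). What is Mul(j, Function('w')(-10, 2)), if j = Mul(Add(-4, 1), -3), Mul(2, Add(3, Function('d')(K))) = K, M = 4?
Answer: Rational(9, 2) ≈ 4.5000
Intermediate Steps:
Function('d')(K) = Add(-3, Mul(Rational(1, 2), K))
Function('w')(E, O) = Pow(Add(1, Mul(Rational(1, 2), O)), -1) (Function('w')(E, O) = Pow(Add(Add(-3, Mul(Rational(1, 2), O)), 4), -1) = Pow(Add(1, Mul(Rational(1, 2), O)), -1))
j = 9 (j = Mul(-3, -3) = 9)
Mul(j, Function('w')(-10, 2)) = Mul(9, Mul(2, Pow(Add(2, 2), -1))) = Mul(9, Mul(2, Pow(4, -1))) = Mul(9, Mul(2, Rational(1, 4))) = Mul(9, Rational(1, 2)) = Rational(9, 2)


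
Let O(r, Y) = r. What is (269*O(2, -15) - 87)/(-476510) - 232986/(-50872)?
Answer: 27749303897/6060254180 ≈ 4.5789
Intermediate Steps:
(269*O(2, -15) - 87)/(-476510) - 232986/(-50872) = (269*2 - 87)/(-476510) - 232986/(-50872) = (538 - 87)*(-1/476510) - 232986*(-1/50872) = 451*(-1/476510) + 116493/25436 = -451/476510 + 116493/25436 = 27749303897/6060254180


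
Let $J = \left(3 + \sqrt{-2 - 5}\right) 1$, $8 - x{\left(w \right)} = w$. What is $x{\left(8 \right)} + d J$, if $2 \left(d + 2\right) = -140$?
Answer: $-216 - 72 i \sqrt{7} \approx -216.0 - 190.49 i$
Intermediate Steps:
$d = -72$ ($d = -2 + \frac{1}{2} \left(-140\right) = -2 - 70 = -72$)
$x{\left(w \right)} = 8 - w$
$J = 3 + i \sqrt{7}$ ($J = \left(3 + \sqrt{-7}\right) 1 = \left(3 + i \sqrt{7}\right) 1 = 3 + i \sqrt{7} \approx 3.0 + 2.6458 i$)
$x{\left(8 \right)} + d J = \left(8 - 8\right) - 72 \left(3 + i \sqrt{7}\right) = \left(8 - 8\right) - \left(216 + 72 i \sqrt{7}\right) = 0 - \left(216 + 72 i \sqrt{7}\right) = -216 - 72 i \sqrt{7}$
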